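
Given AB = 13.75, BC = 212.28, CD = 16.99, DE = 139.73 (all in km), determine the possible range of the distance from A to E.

41.81 ≤ AE ≤ 382.75 km

The maximum is all hops collinear in one direction: 13.75 + 212.28 + 16.99 + 139.73 = 382.75.
The longest hop is 212.28; the others sum to 170.47. Folding the others back against it leaves at least 212.28 − 170.47 = 41.81.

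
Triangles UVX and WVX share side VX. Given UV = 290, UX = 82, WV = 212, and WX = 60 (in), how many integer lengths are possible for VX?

63

From triangle UVX: 208 < VX < 372.
From triangle WVX: 152 < VX < 272.
Intersection: 208 < VX < 272, so integers 209 through 271: 63 values.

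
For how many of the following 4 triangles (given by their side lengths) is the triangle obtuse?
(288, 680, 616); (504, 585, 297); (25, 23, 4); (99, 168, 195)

1

(288,680,616): 288²+616² = 462400 = 680² → right
(504,585,297): 297²+504² = 342225 = 585² → right
(25,23,4): 4²+23² = 545 < 625 = 25² → obtuse
(99,168,195): 99²+168² = 38025 = 195² → right
1 of the 4 is obtuse.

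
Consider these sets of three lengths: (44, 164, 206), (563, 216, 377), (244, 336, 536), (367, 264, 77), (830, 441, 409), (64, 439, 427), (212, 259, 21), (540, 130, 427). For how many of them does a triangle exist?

6

(44,164,206): 44+164 > 206 → valid
(216,377,563): 216+377 > 563 → valid
(244,336,536): 244+336 > 536 → valid
(77,264,367): 77+264 ≤ 367 → not valid
(409,441,830): 409+441 > 830 → valid
(64,427,439): 64+427 > 439 → valid
(21,212,259): 21+212 ≤ 259 → not valid
(130,427,540): 130+427 > 540 → valid
6 of the 8 triples form a triangle.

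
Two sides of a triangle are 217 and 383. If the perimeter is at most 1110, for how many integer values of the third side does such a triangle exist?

Triangle inequality: 166 < x < 600. Perimeter ≤ 1110 gives x ≤ 1110 − 217 − 383 = 510.
So 166 < x ≤ 510; integers 167 through 510: 344 values.

344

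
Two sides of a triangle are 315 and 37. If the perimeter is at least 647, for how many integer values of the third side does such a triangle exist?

57

Triangle inequality: 278 < x < 352. Perimeter ≥ 647 gives x ≥ 647 − 315 − 37 = 295.
So 295 ≤ x < 352; integers 295 through 351: 57 values.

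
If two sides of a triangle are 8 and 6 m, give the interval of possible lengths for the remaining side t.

By the triangle inequality, t must be less than 8 + 6 = 14 and greater than |8 − 6| = 2.

2 < t < 14 (m)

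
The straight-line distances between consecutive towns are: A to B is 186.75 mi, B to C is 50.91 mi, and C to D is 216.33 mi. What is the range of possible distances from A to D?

0 ≤ AD ≤ 453.99 mi

The maximum is all hops collinear in one direction: 186.75 + 50.91 + 216.33 = 453.99.
The longest hop is 216.33; the others sum to 237.66. Since 216.33 ≤ 237.66, the path can fold back on itself completely, so the minimum distance is 0.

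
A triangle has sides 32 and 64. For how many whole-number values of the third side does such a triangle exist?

63

The third side lies in the open interval (32, 96).
Integers from 33 to 95 inclusive: 95 − 33 + 1 = 63.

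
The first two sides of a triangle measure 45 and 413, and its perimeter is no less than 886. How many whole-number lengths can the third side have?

Triangle inequality: 368 < x < 458. Perimeter ≥ 886 gives x ≥ 886 − 45 − 413 = 428.
So 428 ≤ x < 458; integers 428 through 457: 30 values.

30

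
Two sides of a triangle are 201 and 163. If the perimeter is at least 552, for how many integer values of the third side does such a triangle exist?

176

Triangle inequality: 38 < x < 364. Perimeter ≥ 552 gives x ≥ 552 − 201 − 163 = 188.
So 188 ≤ x < 364; integers 188 through 363: 176 values.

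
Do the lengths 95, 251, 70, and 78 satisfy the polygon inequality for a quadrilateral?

For a quadrilateral, each side must be shorter than the sum of the others.
Here the longest side is 251, but the remaining 3 sides sum to only 243.

No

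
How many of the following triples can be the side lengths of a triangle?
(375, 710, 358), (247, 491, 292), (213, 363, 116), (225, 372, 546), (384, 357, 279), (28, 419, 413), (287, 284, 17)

(358,375,710): 358+375 > 710 → valid
(247,292,491): 247+292 > 491 → valid
(116,213,363): 116+213 ≤ 363 → not valid
(225,372,546): 225+372 > 546 → valid
(279,357,384): 279+357 > 384 → valid
(28,413,419): 28+413 > 419 → valid
(17,284,287): 17+284 > 287 → valid
6 of the 7 triples form a triangle.

6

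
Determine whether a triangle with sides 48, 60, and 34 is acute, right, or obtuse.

obtuse

Compare the square of the longest side to the sum of squares of the other two: 34² + 48² = 3460 < 3600 = 60².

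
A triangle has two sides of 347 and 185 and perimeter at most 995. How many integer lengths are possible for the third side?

Triangle inequality: 162 < x < 532. Perimeter ≤ 995 gives x ≤ 995 − 347 − 185 = 463.
So 162 < x ≤ 463; integers 163 through 463: 301 values.

301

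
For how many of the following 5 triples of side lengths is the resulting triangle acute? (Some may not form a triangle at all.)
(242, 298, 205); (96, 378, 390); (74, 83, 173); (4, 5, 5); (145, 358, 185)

(242,298,205): 205²+242² = 100589 > 88804 = 298² → acute
(96,378,390): 96²+378² = 152100 = 390² → right
(74,83,173): 74+83 ≤ 173, not a triangle
(4,5,5): 4²+5² = 41 > 25 = 5² → acute
(145,358,185): 145+185 ≤ 358, not a triangle
2 of the 5 are acute.

2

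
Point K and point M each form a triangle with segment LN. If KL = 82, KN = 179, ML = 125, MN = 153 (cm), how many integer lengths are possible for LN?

163

From triangle KLN: 97 < LN < 261.
From triangle MLN: 28 < LN < 278.
Intersection: 97 < LN < 261, so integers 98 through 260: 163 values.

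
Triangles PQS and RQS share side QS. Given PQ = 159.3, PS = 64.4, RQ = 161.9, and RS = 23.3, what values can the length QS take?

From triangle PQS: |159.3 − 64.4| < QS < 159.3 + 64.4, i.e. 94.9 < QS < 223.7.
From triangle RQS: 138.6 < QS < 185.2.
Both must hold, so QS lies in the intersection.

138.6 < QS < 185.2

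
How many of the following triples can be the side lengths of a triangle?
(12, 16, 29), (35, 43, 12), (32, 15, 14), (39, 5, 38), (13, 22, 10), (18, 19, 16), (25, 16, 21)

(12,16,29): 12+16 ≤ 29 → not valid
(12,35,43): 12+35 > 43 → valid
(14,15,32): 14+15 ≤ 32 → not valid
(5,38,39): 5+38 > 39 → valid
(10,13,22): 10+13 > 22 → valid
(16,18,19): 16+18 > 19 → valid
(16,21,25): 16+21 > 25 → valid
5 of the 7 triples form a triangle.

5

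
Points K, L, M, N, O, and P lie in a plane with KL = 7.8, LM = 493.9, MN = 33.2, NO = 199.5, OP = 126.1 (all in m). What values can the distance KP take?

127.3 ≤ KP ≤ 860.5 m

The maximum is all hops collinear in one direction: 7.8 + 493.9 + 33.2 + 199.5 + 126.1 = 860.5.
The longest hop is 493.9; the others sum to 366.6. Folding the others back against it leaves at least 493.9 − 366.6 = 127.3.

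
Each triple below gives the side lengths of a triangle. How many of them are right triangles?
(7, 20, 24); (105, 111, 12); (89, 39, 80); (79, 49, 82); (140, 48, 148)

(7,20,24): 7²+20² = 449 < 576 = 24² → obtuse
(105,111,12): 12²+105² = 11169 < 12321 = 111² → obtuse
(89,39,80): 39²+80² = 7921 = 89² → right
(79,49,82): 49²+79² = 8642 > 6724 = 82² → acute
(140,48,148): 48²+140² = 21904 = 148² → right
2 of the 5 are right.

2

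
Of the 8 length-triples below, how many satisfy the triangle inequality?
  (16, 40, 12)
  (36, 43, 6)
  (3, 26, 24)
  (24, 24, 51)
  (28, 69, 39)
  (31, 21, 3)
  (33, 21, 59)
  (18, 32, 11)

1

(12,16,40): 12+16 ≤ 40 → not valid
(6,36,43): 6+36 ≤ 43 → not valid
(3,24,26): 3+24 > 26 → valid
(24,24,51): 24+24 ≤ 51 → not valid
(28,39,69): 28+39 ≤ 69 → not valid
(3,21,31): 3+21 ≤ 31 → not valid
(21,33,59): 21+33 ≤ 59 → not valid
(11,18,32): 11+18 ≤ 32 → not valid
1 of the 8 triples forms a triangle.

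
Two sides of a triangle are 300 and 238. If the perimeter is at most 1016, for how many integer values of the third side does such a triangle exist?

416

Triangle inequality: 62 < x < 538. Perimeter ≤ 1016 gives x ≤ 1016 − 300 − 238 = 478.
So 62 < x ≤ 478; integers 63 through 478: 416 values.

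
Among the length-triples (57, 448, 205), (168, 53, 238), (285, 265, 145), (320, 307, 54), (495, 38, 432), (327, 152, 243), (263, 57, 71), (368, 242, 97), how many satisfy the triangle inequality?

3

(57,205,448): 57+205 ≤ 448 → not valid
(53,168,238): 53+168 ≤ 238 → not valid
(145,265,285): 145+265 > 285 → valid
(54,307,320): 54+307 > 320 → valid
(38,432,495): 38+432 ≤ 495 → not valid
(152,243,327): 152+243 > 327 → valid
(57,71,263): 57+71 ≤ 263 → not valid
(97,242,368): 97+242 ≤ 368 → not valid
3 of the 8 triples form a triangle.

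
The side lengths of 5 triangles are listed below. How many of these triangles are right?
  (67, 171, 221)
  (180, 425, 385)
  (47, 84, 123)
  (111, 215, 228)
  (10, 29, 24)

1

(67,171,221): 67²+171² = 33730 < 48841 = 221² → obtuse
(180,425,385): 180²+385² = 180625 = 425² → right
(47,84,123): 47²+84² = 9265 < 15129 = 123² → obtuse
(111,215,228): 111²+215² = 58546 > 51984 = 228² → acute
(10,29,24): 10²+24² = 676 < 841 = 29² → obtuse
1 of the 5 is right.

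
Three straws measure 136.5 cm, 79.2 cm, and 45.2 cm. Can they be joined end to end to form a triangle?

The longest side is 136.5, but the other two sum to only 124.4.
124.4 < 136.5, so the triangle inequality fails.

No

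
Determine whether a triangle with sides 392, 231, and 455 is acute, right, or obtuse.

right

Compare the square of the longest side to the sum of squares of the other two: 231² + 392² = 207025 = 455².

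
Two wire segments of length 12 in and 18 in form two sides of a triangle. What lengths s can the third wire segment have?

By the triangle inequality, s must be less than 12 + 18 = 30 and greater than |12 − 18| = 6.

6 < s < 30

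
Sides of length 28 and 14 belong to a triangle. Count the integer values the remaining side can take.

27

The third side lies in the open interval (14, 42).
Integers from 15 to 41 inclusive: 41 − 15 + 1 = 27.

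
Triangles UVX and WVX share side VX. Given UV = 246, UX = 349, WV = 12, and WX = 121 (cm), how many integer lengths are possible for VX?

From triangle UVX: 103 < VX < 595.
From triangle WVX: 109 < VX < 133.
Intersection: 109 < VX < 133, so integers 110 through 132: 23 values.

23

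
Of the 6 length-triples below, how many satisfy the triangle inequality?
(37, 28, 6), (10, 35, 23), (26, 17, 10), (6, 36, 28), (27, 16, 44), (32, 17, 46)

(6,28,37): 6+28 ≤ 37 → not valid
(10,23,35): 10+23 ≤ 35 → not valid
(10,17,26): 10+17 > 26 → valid
(6,28,36): 6+28 ≤ 36 → not valid
(16,27,44): 16+27 ≤ 44 → not valid
(17,32,46): 17+32 > 46 → valid
2 of the 6 triples form a triangle.

2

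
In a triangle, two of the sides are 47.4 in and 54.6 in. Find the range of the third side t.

By the triangle inequality, t must be less than 47.4 + 54.6 = 102.0 and greater than |47.4 − 54.6| = 7.2.

7.2 < t < 102.0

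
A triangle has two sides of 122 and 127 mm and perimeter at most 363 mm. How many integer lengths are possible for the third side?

109

Triangle inequality: 5 < x < 249. Perimeter ≤ 363 gives x ≤ 363 − 122 − 127 = 114.
So 5 < x ≤ 114; integers 6 through 114: 109 values.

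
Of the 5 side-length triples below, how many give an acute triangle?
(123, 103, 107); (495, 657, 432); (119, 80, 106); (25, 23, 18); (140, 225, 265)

(123,103,107): 103²+107² = 22058 > 15129 = 123² → acute
(495,657,432): 432²+495² = 431649 = 657² → right
(119,80,106): 80²+106² = 17636 > 14161 = 119² → acute
(25,23,18): 18²+23² = 853 > 625 = 25² → acute
(140,225,265): 140²+225² = 70225 = 265² → right
3 of the 5 are acute.

3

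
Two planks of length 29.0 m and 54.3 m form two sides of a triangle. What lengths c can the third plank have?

25.3 < c < 83.3

By the triangle inequality, c must be less than 29.0 + 54.3 = 83.3 and greater than |29.0 − 54.3| = 25.3.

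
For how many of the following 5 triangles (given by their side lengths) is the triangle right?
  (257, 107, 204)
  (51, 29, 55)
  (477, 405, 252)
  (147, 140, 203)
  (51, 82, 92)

(257,107,204): 107²+204² = 53065 < 66049 = 257² → obtuse
(51,29,55): 29²+51² = 3442 > 3025 = 55² → acute
(477,405,252): 252²+405² = 227529 = 477² → right
(147,140,203): 140²+147² = 41209 = 203² → right
(51,82,92): 51²+82² = 9325 > 8464 = 92² → acute
2 of the 5 are right.

2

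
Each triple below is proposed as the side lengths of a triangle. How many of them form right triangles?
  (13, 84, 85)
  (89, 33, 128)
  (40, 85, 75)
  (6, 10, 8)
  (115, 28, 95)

3

(13,84,85): 13²+84² = 7225 = 85² → right
(89,33,128): 33+89 ≤ 128, not a triangle
(40,85,75): 40²+75² = 7225 = 85² → right
(6,10,8): 6²+8² = 100 = 10² → right
(115,28,95): 28²+95² = 9809 < 13225 = 115² → obtuse
3 of the 5 are right.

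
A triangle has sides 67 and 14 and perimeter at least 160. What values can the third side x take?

79 ≤ x < 81

Triangle inequality alone gives 53 < x < 81.
The perimeter condition gives x ≥ 160 − 67 − 14 = 79.
Intersecting the two: 79 ≤ x < 81.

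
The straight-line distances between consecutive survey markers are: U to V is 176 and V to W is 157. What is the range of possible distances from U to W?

19 ≤ UW ≤ 333

By the triangle inequality, |176 − 157| ≤ UW ≤ 176 + 157.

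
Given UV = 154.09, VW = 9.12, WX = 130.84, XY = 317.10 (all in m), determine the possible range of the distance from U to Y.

The maximum is all hops collinear in one direction: 154.09 + 9.12 + 130.84 + 317.10 = 611.15.
The longest hop is 317.10; the others sum to 294.05. Folding the others back against it leaves at least 317.10 − 294.05 = 23.05.

23.05 ≤ UY ≤ 611.15 m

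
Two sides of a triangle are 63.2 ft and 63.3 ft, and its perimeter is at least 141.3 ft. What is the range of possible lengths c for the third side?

Triangle inequality alone gives 0.1 < c < 126.5.
The perimeter condition gives c ≥ 141.3 − 63.2 − 63.3 = 14.8.
Intersecting the two: 14.8 ≤ c < 126.5.

14.8 ≤ c < 126.5 ft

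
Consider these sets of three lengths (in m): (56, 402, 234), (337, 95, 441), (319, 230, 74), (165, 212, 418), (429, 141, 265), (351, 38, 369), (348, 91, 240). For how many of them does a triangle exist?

(56,234,402): 56+234 ≤ 402 → not valid
(95,337,441): 95+337 ≤ 441 → not valid
(74,230,319): 74+230 ≤ 319 → not valid
(165,212,418): 165+212 ≤ 418 → not valid
(141,265,429): 141+265 ≤ 429 → not valid
(38,351,369): 38+351 > 369 → valid
(91,240,348): 91+240 ≤ 348 → not valid
1 of the 7 triples forms a triangle.

1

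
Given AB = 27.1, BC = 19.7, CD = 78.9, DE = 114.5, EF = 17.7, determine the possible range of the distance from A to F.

0 ≤ AF ≤ 257.9

The maximum is all hops collinear in one direction: 27.1 + 19.7 + 78.9 + 114.5 + 17.7 = 257.9.
The longest hop is 114.5; the others sum to 143.4. Since 114.5 ≤ 143.4, the path can fold back on itself completely, so the minimum distance is 0.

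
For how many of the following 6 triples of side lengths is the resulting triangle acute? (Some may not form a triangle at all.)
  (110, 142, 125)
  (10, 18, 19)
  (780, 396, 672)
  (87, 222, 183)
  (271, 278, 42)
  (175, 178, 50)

3

(110,142,125): 110²+125² = 27725 > 20164 = 142² → acute
(10,18,19): 10²+18² = 424 > 361 = 19² → acute
(780,396,672): 396²+672² = 608400 = 780² → right
(87,222,183): 87²+183² = 41058 < 49284 = 222² → obtuse
(271,278,42): 42²+271² = 75205 < 77284 = 278² → obtuse
(175,178,50): 50²+175² = 33125 > 31684 = 178² → acute
3 of the 6 are acute.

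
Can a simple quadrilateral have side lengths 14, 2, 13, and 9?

Yes

A quadrilateral exists iff every side is shorter than the sum of the others — equivalently, the longest side is less than the sum of the rest.
Longest side 14 < 24 (sum of the remaining 3), so yes.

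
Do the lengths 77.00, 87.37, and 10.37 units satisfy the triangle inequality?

No

The two shorter sides sum to 87.37, exactly equal to the longest side 87.37.
That gives only a degenerate (flat) triangle — the inequality must be strict.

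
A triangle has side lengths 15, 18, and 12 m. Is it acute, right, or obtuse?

acute

Compare the square of the longest side to the sum of squares of the other two: 12² + 15² = 369 > 324 = 18².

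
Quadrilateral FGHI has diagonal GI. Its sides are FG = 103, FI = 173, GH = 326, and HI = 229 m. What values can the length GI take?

From triangle FGI: |103 − 173| < GI < 103 + 173, i.e. 70 < GI < 276.
From triangle HGI: 97 < GI < 555.
Both must hold, so GI lies in the intersection.

97 < GI < 276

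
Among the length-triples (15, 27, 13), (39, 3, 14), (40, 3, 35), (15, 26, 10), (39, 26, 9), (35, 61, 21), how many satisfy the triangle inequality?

(13,15,27): 13+15 > 27 → valid
(3,14,39): 3+14 ≤ 39 → not valid
(3,35,40): 3+35 ≤ 40 → not valid
(10,15,26): 10+15 ≤ 26 → not valid
(9,26,39): 9+26 ≤ 39 → not valid
(21,35,61): 21+35 ≤ 61 → not valid
1 of the 6 triples forms a triangle.

1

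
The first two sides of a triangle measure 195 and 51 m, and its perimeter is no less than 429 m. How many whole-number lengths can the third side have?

63

Triangle inequality: 144 < x < 246. Perimeter ≥ 429 gives x ≥ 429 − 195 − 51 = 183.
So 183 ≤ x < 246; integers 183 through 245: 63 values.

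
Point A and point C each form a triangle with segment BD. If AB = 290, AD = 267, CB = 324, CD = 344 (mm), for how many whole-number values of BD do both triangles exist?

From triangle ABD: 23 < BD < 557.
From triangle CBD: 20 < BD < 668.
Intersection: 23 < BD < 557, so integers 24 through 556: 533 values.

533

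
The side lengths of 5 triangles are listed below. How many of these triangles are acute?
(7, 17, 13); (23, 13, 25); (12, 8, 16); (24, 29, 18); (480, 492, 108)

2

(7,17,13): 7²+13² = 218 < 289 = 17² → obtuse
(23,13,25): 13²+23² = 698 > 625 = 25² → acute
(12,8,16): 8²+12² = 208 < 256 = 16² → obtuse
(24,29,18): 18²+24² = 900 > 841 = 29² → acute
(480,492,108): 108²+480² = 242064 = 492² → right
2 of the 5 are acute.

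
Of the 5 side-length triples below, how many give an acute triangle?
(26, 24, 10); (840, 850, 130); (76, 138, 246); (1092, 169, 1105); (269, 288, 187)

(26,24,10): 10²+24² = 676 = 26² → right
(840,850,130): 130²+840² = 722500 = 850² → right
(76,138,246): 76+138 ≤ 246, not a triangle
(1092,169,1105): 169²+1092² = 1221025 = 1105² → right
(269,288,187): 187²+269² = 107330 > 82944 = 288² → acute
1 of the 5 is acute.

1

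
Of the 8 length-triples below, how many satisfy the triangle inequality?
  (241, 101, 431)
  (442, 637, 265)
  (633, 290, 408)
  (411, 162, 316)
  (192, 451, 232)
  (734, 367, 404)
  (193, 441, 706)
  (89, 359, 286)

5

(101,241,431): 101+241 ≤ 431 → not valid
(265,442,637): 265+442 > 637 → valid
(290,408,633): 290+408 > 633 → valid
(162,316,411): 162+316 > 411 → valid
(192,232,451): 192+232 ≤ 451 → not valid
(367,404,734): 367+404 > 734 → valid
(193,441,706): 193+441 ≤ 706 → not valid
(89,286,359): 89+286 > 359 → valid
5 of the 8 triples form a triangle.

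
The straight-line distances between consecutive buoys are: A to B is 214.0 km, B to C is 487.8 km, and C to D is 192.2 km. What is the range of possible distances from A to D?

The maximum is all hops collinear in one direction: 214.0 + 487.8 + 192.2 = 894.0.
The longest hop is 487.8; the others sum to 406.2. Folding the others back against it leaves at least 487.8 − 406.2 = 81.6.

81.6 ≤ AD ≤ 894.0 km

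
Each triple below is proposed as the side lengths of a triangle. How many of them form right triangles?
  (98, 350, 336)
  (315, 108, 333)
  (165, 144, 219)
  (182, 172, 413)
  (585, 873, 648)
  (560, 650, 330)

(98,350,336): 98²+336² = 122500 = 350² → right
(315,108,333): 108²+315² = 110889 = 333² → right
(165,144,219): 144²+165² = 47961 = 219² → right
(182,172,413): 172+182 ≤ 413, not a triangle
(585,873,648): 585²+648² = 762129 = 873² → right
(560,650,330): 330²+560² = 422500 = 650² → right
5 of the 6 are right.

5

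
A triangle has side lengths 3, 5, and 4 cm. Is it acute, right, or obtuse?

Compare the square of the longest side to the sum of squares of the other two: 3² + 4² = 25 = 5².

right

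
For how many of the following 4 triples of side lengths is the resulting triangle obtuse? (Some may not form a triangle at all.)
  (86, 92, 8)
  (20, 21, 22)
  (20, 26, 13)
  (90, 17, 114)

2

(86,92,8): 8²+86² = 7460 < 8464 = 92² → obtuse
(20,21,22): 20²+21² = 841 > 484 = 22² → acute
(20,26,13): 13²+20² = 569 < 676 = 26² → obtuse
(90,17,114): 17+90 ≤ 114, not a triangle
2 of the 4 are obtuse.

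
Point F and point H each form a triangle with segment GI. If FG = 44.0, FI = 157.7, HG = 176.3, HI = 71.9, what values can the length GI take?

From triangle FGI: |44.0 − 157.7| < GI < 44.0 + 157.7, i.e. 113.7 < GI < 201.7.
From triangle HGI: 104.4 < GI < 248.2.
Both must hold, so GI lies in the intersection.

113.7 < GI < 201.7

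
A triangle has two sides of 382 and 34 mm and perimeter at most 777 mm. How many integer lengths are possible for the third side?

13

Triangle inequality: 348 < x < 416. Perimeter ≤ 777 gives x ≤ 777 − 382 − 34 = 361.
So 348 < x ≤ 361; integers 349 through 361: 13 values.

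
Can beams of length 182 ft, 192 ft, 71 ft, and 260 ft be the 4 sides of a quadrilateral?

Yes

A quadrilateral exists iff every side is shorter than the sum of the others — equivalently, the longest side is less than the sum of the rest.
Longest side 260 < 445 (sum of the remaining 3), so yes.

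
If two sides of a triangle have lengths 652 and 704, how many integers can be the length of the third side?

1303

The third side lies in the open interval (52, 1356).
Integers from 53 to 1355 inclusive: 1355 − 53 + 1 = 1303.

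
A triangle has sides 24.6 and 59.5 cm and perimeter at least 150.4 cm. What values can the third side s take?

66.3 ≤ s < 84.1

Triangle inequality alone gives 34.9 < s < 84.1.
The perimeter condition gives s ≥ 150.4 − 24.6 − 59.5 = 66.3.
Intersecting the two: 66.3 ≤ s < 84.1.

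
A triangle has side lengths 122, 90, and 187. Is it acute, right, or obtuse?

Compare the square of the longest side to the sum of squares of the other two: 90² + 122² = 22984 < 34969 = 187².

obtuse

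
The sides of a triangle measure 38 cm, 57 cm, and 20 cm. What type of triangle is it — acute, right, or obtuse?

Compare the square of the longest side to the sum of squares of the other two: 20² + 38² = 1844 < 3249 = 57².

obtuse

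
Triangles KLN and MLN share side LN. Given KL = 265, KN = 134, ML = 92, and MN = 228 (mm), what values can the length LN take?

136 < LN < 320

From triangle KLN: |265 − 134| < LN < 265 + 134, i.e. 131 < LN < 399.
From triangle MLN: 136 < LN < 320.
Both must hold, so LN lies in the intersection.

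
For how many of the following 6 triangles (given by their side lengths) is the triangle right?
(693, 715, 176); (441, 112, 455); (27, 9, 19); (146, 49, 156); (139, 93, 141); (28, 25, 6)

2

(693,715,176): 176²+693² = 511225 = 715² → right
(441,112,455): 112²+441² = 207025 = 455² → right
(27,9,19): 9²+19² = 442 < 729 = 27² → obtuse
(146,49,156): 49²+146² = 23717 < 24336 = 156² → obtuse
(139,93,141): 93²+139² = 27970 > 19881 = 141² → acute
(28,25,6): 6²+25² = 661 < 784 = 28² → obtuse
2 of the 6 are right.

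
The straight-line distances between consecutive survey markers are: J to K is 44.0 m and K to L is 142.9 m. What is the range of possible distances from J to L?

98.9 ≤ JL ≤ 186.9 m

By the triangle inequality, |44.0 − 142.9| ≤ JL ≤ 44.0 + 142.9.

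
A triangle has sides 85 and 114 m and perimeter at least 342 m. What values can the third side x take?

Triangle inequality alone gives 29 < x < 199.
The perimeter condition gives x ≥ 342 − 85 − 114 = 143.
Intersecting the two: 143 ≤ x < 199.

143 ≤ x < 199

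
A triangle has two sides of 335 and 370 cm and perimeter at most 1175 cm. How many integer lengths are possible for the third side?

Triangle inequality: 35 < x < 705. Perimeter ≤ 1175 gives x ≤ 1175 − 335 − 370 = 470.
So 35 < x ≤ 470; integers 36 through 470: 435 values.

435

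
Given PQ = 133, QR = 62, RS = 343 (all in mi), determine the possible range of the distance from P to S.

148 ≤ PS ≤ 538 mi

The maximum is all hops collinear in one direction: 133 + 62 + 343 = 538.
The longest hop is 343; the others sum to 195. Folding the others back against it leaves at least 343 − 195 = 148.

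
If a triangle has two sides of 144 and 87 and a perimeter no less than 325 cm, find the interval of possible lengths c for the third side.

94 ≤ c < 231 cm

Triangle inequality alone gives 57 < c < 231.
The perimeter condition gives c ≥ 325 − 144 − 87 = 94.
Intersecting the two: 94 ≤ c < 231.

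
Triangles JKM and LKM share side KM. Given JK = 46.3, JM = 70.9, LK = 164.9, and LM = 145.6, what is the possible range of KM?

From triangle JKM: |46.3 − 70.9| < KM < 46.3 + 70.9, i.e. 24.6 < KM < 117.2.
From triangle LKM: 19.3 < KM < 310.5.
Both must hold, so KM lies in the intersection.

24.6 < KM < 117.2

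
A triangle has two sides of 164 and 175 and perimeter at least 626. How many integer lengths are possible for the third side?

52

Triangle inequality: 11 < x < 339. Perimeter ≥ 626 gives x ≥ 626 − 164 − 175 = 287.
So 287 ≤ x < 339; integers 287 through 338: 52 values.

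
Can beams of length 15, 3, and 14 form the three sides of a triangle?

Yes

The longest side is 15, and the other two sum to 17.
Since 17 > 15, the triangle inequality holds.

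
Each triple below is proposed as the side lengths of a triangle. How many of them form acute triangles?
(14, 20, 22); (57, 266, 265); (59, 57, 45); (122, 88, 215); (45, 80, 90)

4

(14,20,22): 14²+20² = 596 > 484 = 22² → acute
(57,266,265): 57²+265² = 73474 > 70756 = 266² → acute
(59,57,45): 45²+57² = 5274 > 3481 = 59² → acute
(122,88,215): 88+122 ≤ 215, not a triangle
(45,80,90): 45²+80² = 8425 > 8100 = 90² → acute
4 of the 5 are acute.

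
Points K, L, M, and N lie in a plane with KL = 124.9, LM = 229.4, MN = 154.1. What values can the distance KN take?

0 ≤ KN ≤ 508.4

The maximum is all hops collinear in one direction: 124.9 + 229.4 + 154.1 = 508.4.
The longest hop is 229.4; the others sum to 279.0. Since 229.4 ≤ 279.0, the path can fold back on itself completely, so the minimum distance is 0.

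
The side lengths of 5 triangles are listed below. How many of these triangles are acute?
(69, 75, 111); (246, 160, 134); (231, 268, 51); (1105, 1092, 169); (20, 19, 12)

1

(69,75,111): 69²+75² = 10386 < 12321 = 111² → obtuse
(246,160,134): 134²+160² = 43556 < 60516 = 246² → obtuse
(231,268,51): 51²+231² = 55962 < 71824 = 268² → obtuse
(1105,1092,169): 169²+1092² = 1221025 = 1105² → right
(20,19,12): 12²+19² = 505 > 400 = 20² → acute
1 of the 5 is acute.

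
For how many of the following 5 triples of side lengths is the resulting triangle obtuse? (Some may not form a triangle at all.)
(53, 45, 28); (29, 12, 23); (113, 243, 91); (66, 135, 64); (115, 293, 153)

1

(53,45,28): 28²+45² = 2809 = 53² → right
(29,12,23): 12²+23² = 673 < 841 = 29² → obtuse
(113,243,91): 91+113 ≤ 243, not a triangle
(66,135,64): 64+66 ≤ 135, not a triangle
(115,293,153): 115+153 ≤ 293, not a triangle
1 of the 5 is obtuse.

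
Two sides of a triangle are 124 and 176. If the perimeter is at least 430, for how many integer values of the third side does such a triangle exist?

170

Triangle inequality: 52 < x < 300. Perimeter ≥ 430 gives x ≥ 430 − 124 − 176 = 130.
So 130 ≤ x < 300; integers 130 through 299: 170 values.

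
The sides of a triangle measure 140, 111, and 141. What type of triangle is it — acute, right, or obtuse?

acute

Compare the square of the longest side to the sum of squares of the other two: 111² + 140² = 31921 > 19881 = 141².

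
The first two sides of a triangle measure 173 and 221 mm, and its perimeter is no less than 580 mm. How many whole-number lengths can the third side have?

Triangle inequality: 48 < x < 394. Perimeter ≥ 580 gives x ≥ 580 − 173 − 221 = 186.
So 186 ≤ x < 394; integers 186 through 393: 208 values.

208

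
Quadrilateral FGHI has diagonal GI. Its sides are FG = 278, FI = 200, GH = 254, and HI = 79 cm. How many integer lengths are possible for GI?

From triangle FGI: 78 < GI < 478.
From triangle HGI: 175 < GI < 333.
Intersection: 175 < GI < 333, so integers 176 through 332: 157 values.

157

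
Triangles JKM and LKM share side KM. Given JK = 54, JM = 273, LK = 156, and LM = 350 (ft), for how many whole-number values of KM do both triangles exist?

107

From triangle JKM: 219 < KM < 327.
From triangle LKM: 194 < KM < 506.
Intersection: 219 < KM < 327, so integers 220 through 326: 107 values.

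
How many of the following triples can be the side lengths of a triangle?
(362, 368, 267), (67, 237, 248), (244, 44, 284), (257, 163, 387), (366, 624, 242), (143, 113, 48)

5

(267,362,368): 267+362 > 368 → valid
(67,237,248): 67+237 > 248 → valid
(44,244,284): 44+244 > 284 → valid
(163,257,387): 163+257 > 387 → valid
(242,366,624): 242+366 ≤ 624 → not valid
(48,113,143): 48+113 > 143 → valid
5 of the 6 triples form a triangle.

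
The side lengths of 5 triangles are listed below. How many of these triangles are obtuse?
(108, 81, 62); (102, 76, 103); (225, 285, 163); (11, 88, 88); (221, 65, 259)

3

(108,81,62): 62²+81² = 10405 < 11664 = 108² → obtuse
(102,76,103): 76²+102² = 16180 > 10609 = 103² → acute
(225,285,163): 163²+225² = 77194 < 81225 = 285² → obtuse
(11,88,88): 11²+88² = 7865 > 7744 = 88² → acute
(221,65,259): 65²+221² = 53066 < 67081 = 259² → obtuse
3 of the 5 are obtuse.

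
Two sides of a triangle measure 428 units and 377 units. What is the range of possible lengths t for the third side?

51 < t < 805 (units)

By the triangle inequality, t must be less than 428 + 377 = 805 and greater than |428 − 377| = 51.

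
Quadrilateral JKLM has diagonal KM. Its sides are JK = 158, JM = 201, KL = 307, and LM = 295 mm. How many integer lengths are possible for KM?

315

From triangle JKM: 43 < KM < 359.
From triangle LKM: 12 < KM < 602.
Intersection: 43 < KM < 359, so integers 44 through 358: 315 values.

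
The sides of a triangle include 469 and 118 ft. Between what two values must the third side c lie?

351 < c < 587 (ft)

By the triangle inequality, c must be less than 469 + 118 = 587 and greater than |469 − 118| = 351.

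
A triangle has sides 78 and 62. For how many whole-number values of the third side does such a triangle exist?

The third side lies in the open interval (16, 140).
Integers from 17 to 139 inclusive: 139 − 17 + 1 = 123.

123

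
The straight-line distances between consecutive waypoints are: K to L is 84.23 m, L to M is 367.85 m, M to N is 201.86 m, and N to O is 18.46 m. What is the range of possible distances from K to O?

63.30 ≤ KO ≤ 672.40 m

The maximum is all hops collinear in one direction: 84.23 + 367.85 + 201.86 + 18.46 = 672.40.
The longest hop is 367.85; the others sum to 304.55. Folding the others back against it leaves at least 367.85 − 304.55 = 63.30.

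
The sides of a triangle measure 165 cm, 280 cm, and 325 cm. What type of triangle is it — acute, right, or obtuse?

Compare the square of the longest side to the sum of squares of the other two: 165² + 280² = 105625 = 325².

right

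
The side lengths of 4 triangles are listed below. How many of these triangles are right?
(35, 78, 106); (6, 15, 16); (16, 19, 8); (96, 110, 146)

1

(35,78,106): 35²+78² = 7309 < 11236 = 106² → obtuse
(6,15,16): 6²+15² = 261 > 256 = 16² → acute
(16,19,8): 8²+16² = 320 < 361 = 19² → obtuse
(96,110,146): 96²+110² = 21316 = 146² → right
1 of the 4 is right.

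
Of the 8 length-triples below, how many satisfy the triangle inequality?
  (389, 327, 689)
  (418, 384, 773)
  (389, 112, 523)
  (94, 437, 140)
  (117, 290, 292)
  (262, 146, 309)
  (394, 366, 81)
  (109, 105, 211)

(327,389,689): 327+389 > 689 → valid
(384,418,773): 384+418 > 773 → valid
(112,389,523): 112+389 ≤ 523 → not valid
(94,140,437): 94+140 ≤ 437 → not valid
(117,290,292): 117+290 > 292 → valid
(146,262,309): 146+262 > 309 → valid
(81,366,394): 81+366 > 394 → valid
(105,109,211): 105+109 > 211 → valid
6 of the 8 triples form a triangle.

6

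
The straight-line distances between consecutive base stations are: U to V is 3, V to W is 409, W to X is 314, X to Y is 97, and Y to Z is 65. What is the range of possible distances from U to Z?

The maximum is all hops collinear in one direction: 3 + 409 + 314 + 97 + 65 = 888.
The longest hop is 409; the others sum to 479. Since 409 ≤ 479, the path can fold back on itself completely, so the minimum distance is 0.

0 ≤ UZ ≤ 888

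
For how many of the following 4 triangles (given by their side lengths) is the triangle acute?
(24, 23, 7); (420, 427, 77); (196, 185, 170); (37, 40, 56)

2

(24,23,7): 7²+23² = 578 > 576 = 24² → acute
(420,427,77): 77²+420² = 182329 = 427² → right
(196,185,170): 170²+185² = 63125 > 38416 = 196² → acute
(37,40,56): 37²+40² = 2969 < 3136 = 56² → obtuse
2 of the 4 are acute.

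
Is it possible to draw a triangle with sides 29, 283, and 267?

Yes

The longest side is 283, and the other two sum to 296.
Since 296 > 283, the triangle inequality holds.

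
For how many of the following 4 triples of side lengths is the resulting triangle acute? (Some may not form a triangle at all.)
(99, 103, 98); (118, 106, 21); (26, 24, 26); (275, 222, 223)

3

(99,103,98): 98²+99² = 19405 > 10609 = 103² → acute
(118,106,21): 21²+106² = 11677 < 13924 = 118² → obtuse
(26,24,26): 24²+26² = 1252 > 676 = 26² → acute
(275,222,223): 222²+223² = 99013 > 75625 = 275² → acute
3 of the 4 are acute.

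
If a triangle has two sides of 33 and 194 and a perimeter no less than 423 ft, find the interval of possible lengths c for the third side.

196 ≤ c < 227

Triangle inequality alone gives 161 < c < 227.
The perimeter condition gives c ≥ 423 − 33 − 194 = 196.
Intersecting the two: 196 ≤ c < 227.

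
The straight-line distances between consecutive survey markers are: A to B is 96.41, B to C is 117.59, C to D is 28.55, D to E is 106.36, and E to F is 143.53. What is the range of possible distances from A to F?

0 ≤ AF ≤ 492.44

The maximum is all hops collinear in one direction: 96.41 + 117.59 + 28.55 + 106.36 + 143.53 = 492.44.
The longest hop is 143.53; the others sum to 348.91. Since 143.53 ≤ 348.91, the path can fold back on itself completely, so the minimum distance is 0.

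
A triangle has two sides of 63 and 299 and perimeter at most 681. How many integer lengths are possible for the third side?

83

Triangle inequality: 236 < x < 362. Perimeter ≤ 681 gives x ≤ 681 − 63 − 299 = 319.
So 236 < x ≤ 319; integers 237 through 319: 83 values.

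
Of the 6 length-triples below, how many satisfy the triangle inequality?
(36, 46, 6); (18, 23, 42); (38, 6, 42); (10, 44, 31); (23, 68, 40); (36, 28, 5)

(6,36,46): 6+36 ≤ 46 → not valid
(18,23,42): 18+23 ≤ 42 → not valid
(6,38,42): 6+38 > 42 → valid
(10,31,44): 10+31 ≤ 44 → not valid
(23,40,68): 23+40 ≤ 68 → not valid
(5,28,36): 5+28 ≤ 36 → not valid
1 of the 6 triples forms a triangle.

1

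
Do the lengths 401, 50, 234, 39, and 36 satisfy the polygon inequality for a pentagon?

No

For a pentagon, each side must be shorter than the sum of the others.
Here the longest side is 401, but the remaining 4 sides sum to only 359.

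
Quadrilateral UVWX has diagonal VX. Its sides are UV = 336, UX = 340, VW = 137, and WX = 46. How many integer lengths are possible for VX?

From triangle UVX: 4 < VX < 676.
From triangle WVX: 91 < VX < 183.
Intersection: 91 < VX < 183, so integers 92 through 182: 91 values.

91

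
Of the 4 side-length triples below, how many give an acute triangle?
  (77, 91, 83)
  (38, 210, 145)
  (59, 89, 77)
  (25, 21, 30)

3

(77,91,83): 77²+83² = 12818 > 8281 = 91² → acute
(38,210,145): 38+145 ≤ 210, not a triangle
(59,89,77): 59²+77² = 9410 > 7921 = 89² → acute
(25,21,30): 21²+25² = 1066 > 900 = 30² → acute
3 of the 4 are acute.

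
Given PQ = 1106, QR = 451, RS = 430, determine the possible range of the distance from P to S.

225 ≤ PS ≤ 1987

The maximum is all hops collinear in one direction: 1106 + 451 + 430 = 1987.
The longest hop is 1106; the others sum to 881. Folding the others back against it leaves at least 1106 − 881 = 225.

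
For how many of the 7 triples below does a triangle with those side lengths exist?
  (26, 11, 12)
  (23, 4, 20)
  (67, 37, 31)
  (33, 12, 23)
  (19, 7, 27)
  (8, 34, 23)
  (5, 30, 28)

4

(11,12,26): 11+12 ≤ 26 → not valid
(4,20,23): 4+20 > 23 → valid
(31,37,67): 31+37 > 67 → valid
(12,23,33): 12+23 > 33 → valid
(7,19,27): 7+19 ≤ 27 → not valid
(8,23,34): 8+23 ≤ 34 → not valid
(5,28,30): 5+28 > 30 → valid
4 of the 7 triples form a triangle.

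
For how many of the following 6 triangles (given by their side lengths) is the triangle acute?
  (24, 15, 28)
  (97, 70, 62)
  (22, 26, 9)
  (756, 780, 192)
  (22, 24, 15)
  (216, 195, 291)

2

(24,15,28): 15²+24² = 801 > 784 = 28² → acute
(97,70,62): 62²+70² = 8744 < 9409 = 97² → obtuse
(22,26,9): 9²+22² = 565 < 676 = 26² → obtuse
(756,780,192): 192²+756² = 608400 = 780² → right
(22,24,15): 15²+22² = 709 > 576 = 24² → acute
(216,195,291): 195²+216² = 84681 = 291² → right
2 of the 6 are acute.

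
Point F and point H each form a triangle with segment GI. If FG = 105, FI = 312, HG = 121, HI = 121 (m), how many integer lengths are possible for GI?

From triangle FGI: 207 < GI < 417.
From triangle HGI: 0 < GI < 242.
Intersection: 207 < GI < 242, so integers 208 through 241: 34 values.

34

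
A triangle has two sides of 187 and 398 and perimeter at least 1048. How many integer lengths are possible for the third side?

Triangle inequality: 211 < x < 585. Perimeter ≥ 1048 gives x ≥ 1048 − 187 − 398 = 463.
So 463 ≤ x < 585; integers 463 through 584: 122 values.

122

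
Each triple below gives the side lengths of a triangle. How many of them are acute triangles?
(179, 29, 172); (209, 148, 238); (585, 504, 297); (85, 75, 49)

(179,29,172): 29²+172² = 30425 < 32041 = 179² → obtuse
(209,148,238): 148²+209² = 65585 > 56644 = 238² → acute
(585,504,297): 297²+504² = 342225 = 585² → right
(85,75,49): 49²+75² = 8026 > 7225 = 85² → acute
2 of the 4 are acute.

2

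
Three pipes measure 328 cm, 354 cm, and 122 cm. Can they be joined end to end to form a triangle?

The longest side is 354, and the other two sum to 450.
Since 450 > 354, the triangle inequality holds.

Yes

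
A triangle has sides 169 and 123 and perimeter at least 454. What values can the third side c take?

Triangle inequality alone gives 46 < c < 292.
The perimeter condition gives c ≥ 454 − 169 − 123 = 162.
Intersecting the two: 162 ≤ c < 292.

162 ≤ c < 292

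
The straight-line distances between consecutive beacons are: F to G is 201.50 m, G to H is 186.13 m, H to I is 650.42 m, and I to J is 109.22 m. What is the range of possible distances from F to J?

The maximum is all hops collinear in one direction: 201.50 + 186.13 + 650.42 + 109.22 = 1147.27.
The longest hop is 650.42; the others sum to 496.85. Folding the others back against it leaves at least 650.42 − 496.85 = 153.57.

153.57 ≤ FJ ≤ 1147.27 m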